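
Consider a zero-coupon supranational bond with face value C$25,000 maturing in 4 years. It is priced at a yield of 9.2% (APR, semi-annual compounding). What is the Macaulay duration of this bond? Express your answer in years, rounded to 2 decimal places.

4.00 years

A zero-coupon bond has a single cash flow at maturity, so its Macaulay duration equals its maturity: 4 years.
(Equivalently: 8 semi-annual periods ÷ 2 = 4 years.)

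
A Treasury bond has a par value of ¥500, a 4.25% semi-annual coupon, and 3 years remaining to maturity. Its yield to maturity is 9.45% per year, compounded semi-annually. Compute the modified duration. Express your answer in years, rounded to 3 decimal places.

2.707 years

Periodic yield y = 0.04725. First find Macaulay duration:
  t   CF        PV=CF/(1+0.04725)^t    t·PV
  1       10.625        10.1456        10.1456
  2       10.625         9.6879        19.3757
  3       10.625         9.2508        27.7523
  4       10.625         8.8334        35.3336
  5       10.625         8.4348        42.1742
  6      510.625       387.0792     2,322.4753
  Σ                    433.4317     2,457.2568
P = 433.4317; Macaulay duration = 2,457.2568 / 433.4317 = 5.66931 half-year periods = 2.83465 years.
Modified duration = D_Mac / (1 + y) = 2.83465 / 1.04725 = 2.70676 years.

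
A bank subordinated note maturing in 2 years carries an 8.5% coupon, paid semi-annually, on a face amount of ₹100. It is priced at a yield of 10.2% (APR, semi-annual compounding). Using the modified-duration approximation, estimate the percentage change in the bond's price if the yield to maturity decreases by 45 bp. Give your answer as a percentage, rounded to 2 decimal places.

+0.80%

Periodic yield y = 0.051. Modified duration first:
  t   CF        PV=CF/(1+0.051)^t    t·PV
  1         4.25         4.0438         4.0438
  2         4.25         3.8475         7.6951
  3         4.25         3.6608        10.9825
  4       104.25        85.4408       341.7631
  Σ                     96.9929       364.4845
P = 96.9929; D_Mac = 3.75785 half-year periods = 1.87892 yrs; D_mod = 1.87892/(1+0.051) = 1.78775 yrs.
ΔP/P ≈ -D_mod · Δy = -1.78775 × (-0.0045) = +0.008045 = +0.8045%.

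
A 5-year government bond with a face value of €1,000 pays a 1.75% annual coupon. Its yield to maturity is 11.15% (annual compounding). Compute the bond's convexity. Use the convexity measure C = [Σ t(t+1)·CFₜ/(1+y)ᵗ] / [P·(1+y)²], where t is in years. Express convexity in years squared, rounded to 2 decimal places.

22.89

With y = 0.1115:
  t   CF        PV=CF/(1+0.1115)^t    t·PV        t(t+1)·PV
  1        17.50        15.7445        15.7445          31.4890
  2        17.50        14.1651        28.3302          84.9905
  3        17.50        12.7441        38.2323         152.9294
  4        17.50        11.4657        45.8628         229.3138
  5     1,017.50       599.7732     2,998.8662      17,993.1971
  Σ                    653.8926     3,127.0359      18,491.9197
P = 653.8926.
Convexity = Σ t(t+1)·PV / [P·(1+y)²] = 18,491.9197 / (653.8926 × 1.235432) = 22.89057.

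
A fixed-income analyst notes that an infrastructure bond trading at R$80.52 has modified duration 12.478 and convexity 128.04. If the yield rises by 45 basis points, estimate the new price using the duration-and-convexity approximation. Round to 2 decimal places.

R$76.10

Duration effect: -D_mod·Δy = -12.478 × (+0.0045) = -0.056151
Convexity effect: ½·C·(Δy)² = 0.5 × 128.04 × (0.0045)² = +0.001296405
ΔP/P ≈ -0.056151 + 0.001296405 = -0.054854595
New price ≈ 80.52 × (1 - 0.054854595) = 76.1031080106.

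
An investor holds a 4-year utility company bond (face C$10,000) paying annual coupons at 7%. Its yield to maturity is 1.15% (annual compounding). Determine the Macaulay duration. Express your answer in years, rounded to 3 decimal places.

Periodic yield y = 0.0115. Discount each cash flow and weight by its year:
  t   CF        PV=CF/(1+0.0115)^t    t·PV
  1       700.00       692.0415       692.0415
  2       700.00       684.1735     1,368.3471
  3       700.00       676.3950     2,029.1850
  4    10,700.00    10,221.6317    40,886.5269
  Σ                 12,274.2417    44,976.1004
Price P = Σ PV = 12,274.2417.
Macaulay duration = Σ(t·PV) / P = 44,976.1004 / 12,274.2417 = 3.66427 years.

3.664 years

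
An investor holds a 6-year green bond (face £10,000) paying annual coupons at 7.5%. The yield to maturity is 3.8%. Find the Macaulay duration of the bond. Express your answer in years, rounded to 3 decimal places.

Periodic yield y = 0.038. Discount each cash flow and weight by its year:
  t   CF        PV=CF/(1+0.038)^t    t·PV
  1       750.00       722.5434       722.5434
  2       750.00       696.0919     1,392.1837
  3       750.00       670.6087     2,011.8262
  4       750.00       646.0585     2,584.2340
  5       750.00       622.4070     3,112.0352
  6    10,750.00     8,594.5738    51,567.4426
  Σ                 11,952.2833    61,390.2651
Price P = Σ PV = 11,952.2833.
Macaulay duration = Σ(t·PV) / P = 61,390.2651 / 11,952.2833 = 5.13628 years.

5.136 years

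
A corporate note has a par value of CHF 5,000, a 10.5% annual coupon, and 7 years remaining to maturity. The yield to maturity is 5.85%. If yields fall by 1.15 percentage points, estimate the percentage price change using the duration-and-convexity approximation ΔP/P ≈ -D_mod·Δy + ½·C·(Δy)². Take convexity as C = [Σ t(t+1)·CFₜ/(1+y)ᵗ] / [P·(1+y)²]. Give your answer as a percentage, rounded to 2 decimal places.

+6.20%

With y = 0.0585:
  t   CF        PV=CF/(1+0.0585)^t    t·PV        t(t+1)·PV
  1       525.00       495.9849       495.9849         991.9698
  2       525.00       468.5733       937.1467       2,811.4401
  3       525.00       442.6768     1,328.0303       5,312.1210
  4       525.00       418.2114     1,672.8455       8,364.2277
  5       525.00       395.0981     1,975.4907      11,852.9444
  6       525.00       373.2623     2,239.5738      15,677.0167
  7     5,525.00     3,711.0452    25,977.3165     207,818.5321
  Σ                  6,304.8520    34,626.3884     252,828.2517
P = 6,304.8520; D_Mac = 5.49202 yrs; D_mod = 5.18850 yrs; C = 35.79060.
Duration effect: -5.18850 × (-0.0115) = +0.059668
Convexity effect: 0.5 × 35.79060 × (-0.0115)² = +0.0023667
ΔP/P ≈ +0.059668 + 0.0023667 = +0.062034 = +6.2034%.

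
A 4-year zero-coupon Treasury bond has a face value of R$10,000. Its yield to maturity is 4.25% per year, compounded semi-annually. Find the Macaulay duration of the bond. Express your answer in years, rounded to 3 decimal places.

4.000 years

A zero-coupon bond has a single cash flow at maturity, so its Macaulay duration equals its maturity: 4 years.
(Equivalently: 8 semi-annual periods ÷ 2 = 4 years.)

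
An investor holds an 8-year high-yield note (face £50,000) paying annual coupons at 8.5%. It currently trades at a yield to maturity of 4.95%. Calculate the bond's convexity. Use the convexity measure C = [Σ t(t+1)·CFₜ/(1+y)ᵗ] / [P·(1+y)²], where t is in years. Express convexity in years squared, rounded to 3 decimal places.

With y = 0.0495:
  t   CF        PV=CF/(1+0.0495)^t    t·PV        t(t+1)·PV
  1     4,250.00     4,049.5474     4,049.5474       8,099.0948
  2     4,250.00     3,858.5492     7,717.0984      23,151.2953
  3     4,250.00     3,676.5595    11,029.6786      44,118.7143
  4     4,250.00     3,503.1534    14,012.6137      70,063.0685
  5     4,250.00     3,337.9261    16,689.6304     100,137.7826
  6     4,250.00     3,180.4917    19,082.9505     133,580.6532
  7     4,250.00     3,030.4828    21,213.3799     169,707.0392
  8    54,250.00    36,858.7157   294,869.7260   2,653,827.5336
  Σ                 61,495.4260   388,664.6249   3,202,685.1815
P = 61,495.4260.
Convexity = Σ t(t+1)·PV / [P·(1+y)²] = 3,202,685.1815 / (61,495.4260 × 1.101450) = 47.28317.

47.283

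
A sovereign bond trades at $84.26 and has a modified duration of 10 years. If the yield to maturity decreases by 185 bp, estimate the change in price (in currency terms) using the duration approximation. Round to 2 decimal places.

+$15.59

Duration approximation: ΔP/P ≈ -D_mod · Δy = -10 × (-0.0185) = +0.185000.
ΔP ≈ 84.26 × (+0.185000) = +15.58810.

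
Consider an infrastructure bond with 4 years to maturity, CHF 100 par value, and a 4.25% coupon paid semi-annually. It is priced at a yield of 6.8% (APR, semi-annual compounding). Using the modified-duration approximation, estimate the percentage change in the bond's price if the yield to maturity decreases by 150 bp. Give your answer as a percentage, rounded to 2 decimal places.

+5.37%

Periodic yield y = 0.034. Modified duration first:
  t   CF        PV=CF/(1+0.034)^t    t·PV
  1        2.125         2.0551         2.0551
  2        2.125         1.9875         3.9751
  3        2.125         1.9222         5.7666
  4        2.125         1.8590         7.4360
  5        2.125         1.7979         8.9893
  6        2.125         1.7387        10.4325
  7        2.125         1.6816        11.7710
  8      102.125        78.1570       625.2558
  Σ                     91.1990       675.6814
P = 91.1990; D_Mac = 7.40887 half-year periods = 3.70443 yrs; D_mod = 3.70443/(1+0.034) = 3.58262 yrs.
ΔP/P ≈ -D_mod · Δy = -3.58262 × (-0.015) = +0.053739 = +5.3739%.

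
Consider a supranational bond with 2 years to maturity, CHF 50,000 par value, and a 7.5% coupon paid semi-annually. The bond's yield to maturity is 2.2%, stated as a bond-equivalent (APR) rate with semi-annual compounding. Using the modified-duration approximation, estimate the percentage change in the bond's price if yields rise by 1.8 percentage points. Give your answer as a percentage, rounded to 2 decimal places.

Periodic yield y = 0.011. Modified duration first:
  t   CF        PV=CF/(1+0.011)^t    t·PV
  1     1,875.00     1,854.5994     1,854.5994
  2     1,875.00     1,834.4208     3,668.8416
  3     1,875.00     1,814.4617     5,443.3851
  4    51,875.00    49,653.9140   198,615.6558
  Σ                 55,157.3958   209,582.4819
P = 55,157.3958; D_Mac = 3.79972 half-year periods = 1.89986 yrs; D_mod = 1.89986/(1+0.011) = 1.87919 yrs.
ΔP/P ≈ -D_mod · Δy = -1.87919 × (+0.018) = -0.033825 = -3.3825%.

-3.38%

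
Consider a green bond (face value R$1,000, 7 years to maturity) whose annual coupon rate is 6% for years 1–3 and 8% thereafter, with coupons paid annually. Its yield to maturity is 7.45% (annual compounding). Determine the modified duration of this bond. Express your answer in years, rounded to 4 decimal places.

Periodic yield y = 0.0745. First find Macaulay duration:
  t   CF        PV=CF/(1+0.0745)^t    t·PV
  1        60.00        55.8399        55.8399
  2        60.00        51.9683       103.9366
  3        60.00        48.3651       145.0953
  4        80.00        60.0156       240.0625
  5        80.00        55.8545       279.2723
  6        80.00        51.9818       311.8909
  7     1,080.00       653.0987     4,571.6909
  Σ                    977.1239     5,707.7884
P = 977.1239; Macaulay duration = 5,707.7884 / 977.1239 = 5.84142 years.
Modified duration = D_Mac / (1 + y) = 5.84142 / 1.0745 = 5.43641 years.

5.4364 years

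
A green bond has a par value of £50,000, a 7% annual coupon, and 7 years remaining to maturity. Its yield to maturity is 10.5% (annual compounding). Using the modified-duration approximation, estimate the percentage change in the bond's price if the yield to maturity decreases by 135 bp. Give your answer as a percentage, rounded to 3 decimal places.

Periodic yield y = 0.105. Modified duration first:
  t   CF        PV=CF/(1+0.105)^t    t·PV
  1     3,500.00     3,167.4208     3,167.4208
  2     3,500.00     2,866.4442     5,732.8884
  3     3,500.00     2,594.0671     7,782.2014
  4     3,500.00     2,347.5721     9,390.2882
  5     3,500.00     2,124.4996    10,622.4980
  6     3,500.00     1,922.6241    11,535.7445
  7    53,500.00    26,596.0926   186,172.6480
  Σ                 41,618.7204   234,403.6892
P = 41,618.7204; D_Mac = 5.63217 yrs; D_mod = 5.63217/(1+0.105) = 5.09699 yrs.
ΔP/P ≈ -D_mod · Δy = -5.09699 × (-0.0135) = +0.068809 = +6.8809%.

+6.881%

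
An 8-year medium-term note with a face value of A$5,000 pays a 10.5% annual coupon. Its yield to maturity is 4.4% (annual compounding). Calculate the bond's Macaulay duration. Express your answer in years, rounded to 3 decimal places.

6.155 years

Periodic yield y = 0.044. Discount each cash flow and weight by its year:
  t   CF        PV=CF/(1+0.044)^t    t·PV
  1       525.00       502.8736       502.8736
  2       525.00       481.6797       963.3593
  3       525.00       461.3790     1,384.1369
  4       525.00       441.9339     1,767.7356
  5       525.00       423.3083     2,116.5416
  6       525.00       405.4677     2,432.8065
  7       525.00       388.3791     2,718.6535
  8     5,525.00     3,914.9687    31,319.7495
  Σ                  7,019.9899    43,205.8565
Price P = Σ PV = 7,019.9899.
Macaulay duration = Σ(t·PV) / P = 43,205.8565 / 7,019.9899 = 6.15469 years.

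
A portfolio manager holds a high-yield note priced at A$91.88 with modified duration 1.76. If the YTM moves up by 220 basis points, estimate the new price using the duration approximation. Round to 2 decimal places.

A$88.32

Duration approximation: ΔP/P ≈ -D_mod · Δy = -1.76 × (+0.022) = -0.038720.
New price ≈ 91.88 × (1 - 0.038720) = 88.3224064.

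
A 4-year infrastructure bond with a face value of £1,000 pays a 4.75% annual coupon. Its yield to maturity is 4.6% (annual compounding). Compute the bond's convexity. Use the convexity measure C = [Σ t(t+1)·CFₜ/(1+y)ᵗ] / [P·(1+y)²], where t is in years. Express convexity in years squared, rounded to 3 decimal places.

16.682

With y = 0.046:
  t   CF        PV=CF/(1+0.046)^t    t·PV        t(t+1)·PV
  1        47.50        45.4111        45.4111          90.8222
  2        47.50        43.4140        86.8281         260.4843
  3        47.50        41.5048       124.5145         498.0579
  4     1,047.50       875.0388     3,500.1551      17,500.7753
  Σ                  1,005.3687     3,756.9087      18,350.1396
P = 1,005.3687.
Convexity = Σ t(t+1)·PV / [P·(1+y)²] = 18,350.1396 / (1,005.3687 × 1.094116) = 16.68210.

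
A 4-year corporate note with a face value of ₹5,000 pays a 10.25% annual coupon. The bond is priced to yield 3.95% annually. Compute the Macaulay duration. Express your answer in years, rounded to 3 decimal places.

3.531 years

Periodic yield y = 0.0395. Discount each cash flow and weight by its year:
  t   CF        PV=CF/(1+0.0395)^t    t·PV
  1       512.50       493.0255       493.0255
  2       512.50       474.2910       948.5820
  3       512.50       456.2684     1,368.8052
  4     5,512.50     4,721.1808    18,884.7230
  Σ                  6,144.7656    21,695.1357
Price P = Σ PV = 6,144.7656.
Macaulay duration = Σ(t·PV) / P = 21,695.1357 / 6,144.7656 = 3.53067 years.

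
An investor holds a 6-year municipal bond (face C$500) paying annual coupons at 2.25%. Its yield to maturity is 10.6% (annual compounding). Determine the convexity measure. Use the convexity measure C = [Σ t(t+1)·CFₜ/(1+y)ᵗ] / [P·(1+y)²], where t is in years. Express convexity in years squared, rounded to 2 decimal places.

31.19

With y = 0.106:
  t   CF        PV=CF/(1+0.106)^t    t·PV        t(t+1)·PV
  1        11.25        10.1718        10.1718          20.3436
  2        11.25         9.1969        18.3938          55.1815
  3        11.25         8.3155        24.9464          99.7857
  4        11.25         7.5185        30.0741         150.3703
  5        11.25         6.7979        33.9897         203.9380
  6       511.25       279.3203     1,675.9220      11,731.4542
  Σ                    321.3210     1,793.4978      12,261.0733
P = 321.3210.
Convexity = Σ t(t+1)·PV / [P·(1+y)²] = 12,261.0733 / (321.3210 × 1.223236) = 31.19458.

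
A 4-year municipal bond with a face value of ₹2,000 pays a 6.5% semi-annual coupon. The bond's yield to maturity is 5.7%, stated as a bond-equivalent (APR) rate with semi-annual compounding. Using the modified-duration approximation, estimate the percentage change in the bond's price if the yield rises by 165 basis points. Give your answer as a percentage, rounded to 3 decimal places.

Periodic yield y = 0.0285. Modified duration first:
  t   CF        PV=CF/(1+0.0285)^t    t·PV
  1        65.00        63.1988        63.1988
  2        65.00        61.4476       122.8952
  3        65.00        59.7448       179.2345
  4        65.00        58.0893       232.3572
  5        65.00        56.4796       282.3982
  6        65.00        54.9146       329.4874
  7        65.00        53.3929       373.7501
  8     2,065.00     1,649.2469    13,193.9755
  Σ                  2,056.5146    14,777.2970
P = 2,056.5146; D_Mac = 7.18560 half-year periods = 3.59280 yrs; D_mod = 3.59280/(1+0.0285) = 3.49324 yrs.
ΔP/P ≈ -D_mod · Δy = -3.49324 × (+0.0165) = -0.057639 = -5.7639%.

-5.764%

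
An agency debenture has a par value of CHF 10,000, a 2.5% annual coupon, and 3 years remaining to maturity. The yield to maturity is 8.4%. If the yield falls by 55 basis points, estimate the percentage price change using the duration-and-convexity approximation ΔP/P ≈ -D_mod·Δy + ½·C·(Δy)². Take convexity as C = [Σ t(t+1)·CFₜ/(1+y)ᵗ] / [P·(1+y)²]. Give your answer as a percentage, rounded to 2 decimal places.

With y = 0.084:
  t   CF        PV=CF/(1+0.084)^t    t·PV        t(t+1)·PV
  1       250.00       230.6273       230.6273         461.2546
  2       250.00       212.7558       425.5116       1,276.5349
  3    10,250.00     8,047.0374    24,141.1121      96,564.4486
  Σ                  8,490.4205    24,797.2511      98,302.2381
P = 8,490.4205; D_Mac = 2.92062 yrs; D_mod = 2.69429 yrs; C = 9.85316.
Duration effect: -2.69429 × (-0.0055) = +0.014819
Convexity effect: 0.5 × 9.85316 × (-0.0055)² = +0.0001490
ΔP/P ≈ +0.014819 + 0.0001490 = +0.014968 = +1.4968%.

+1.50%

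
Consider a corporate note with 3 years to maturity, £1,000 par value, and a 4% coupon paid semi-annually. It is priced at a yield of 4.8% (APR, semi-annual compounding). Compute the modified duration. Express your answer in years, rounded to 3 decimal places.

Periodic yield y = 0.024. First find Macaulay duration:
  t   CF        PV=CF/(1+0.024)^t    t·PV
  1        20.00        19.5312        19.5312
  2        20.00        19.0735        38.1470
  3        20.00        18.6265        55.8794
  4        20.00        18.1899        72.7596
  5        20.00        17.7636        88.8178
  6     1,020.00       884.7090     5,308.2538
  Σ                    977.8936     5,583.3888
P = 977.8936; Macaulay duration = 5,583.3888 / 977.8936 = 5.70961 half-year periods = 2.85480 years.
Modified duration = D_Mac / (1 + y) = 2.85480 / 1.024 = 2.78789 years.

2.788 years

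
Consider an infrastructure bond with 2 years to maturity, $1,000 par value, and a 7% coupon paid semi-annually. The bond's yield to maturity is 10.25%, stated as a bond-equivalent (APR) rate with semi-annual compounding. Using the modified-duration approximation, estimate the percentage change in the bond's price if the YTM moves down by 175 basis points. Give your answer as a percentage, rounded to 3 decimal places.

Periodic yield y = 0.05125. Modified duration first:
  t   CF        PV=CF/(1+0.05125)^t    t·PV
  1        35.00        33.2937        33.2937
  2        35.00        31.6706        63.3412
  3        35.00        30.1266        90.3798
  4     1,035.00       847.4544     3,389.8174
  Σ                    942.5452     3,576.8320
P = 942.5452; D_Mac = 3.79487 half-year periods = 1.89743 yrs; D_mod = 1.89743/(1+0.05125) = 1.80493 yrs.
ΔP/P ≈ -D_mod · Δy = -1.80493 × (-0.0175) = +0.031586 = +3.1586%.

+3.159%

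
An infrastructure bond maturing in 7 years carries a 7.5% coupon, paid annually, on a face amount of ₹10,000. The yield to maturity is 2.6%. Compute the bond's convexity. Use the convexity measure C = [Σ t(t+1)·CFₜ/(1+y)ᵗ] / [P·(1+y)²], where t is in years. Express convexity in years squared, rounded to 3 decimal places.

41.872

With y = 0.026:
  t   CF        PV=CF/(1+0.026)^t    t·PV        t(t+1)·PV
  1       750.00       730.9942       730.9942       1,461.9883
  2       750.00       712.4699     1,424.9399       4,274.8196
  3       750.00       694.4151     2,083.2454       8,332.9817
  4       750.00       676.8179     2,707.2715      13,536.3575
  5       750.00       659.6665     3,298.3327      19,789.9964
  6       750.00       642.9498     3,857.6991      27,003.8937
  7    10,750.00     8,982.0804    62,874.5629     502,996.5031
  Σ                 13,099.3939    76,977.0457     577,396.5403
P = 13,099.3939.
Convexity = Σ t(t+1)·PV / [P·(1+y)²] = 577,396.5403 / (13,099.3939 × 1.052676) = 41.87244.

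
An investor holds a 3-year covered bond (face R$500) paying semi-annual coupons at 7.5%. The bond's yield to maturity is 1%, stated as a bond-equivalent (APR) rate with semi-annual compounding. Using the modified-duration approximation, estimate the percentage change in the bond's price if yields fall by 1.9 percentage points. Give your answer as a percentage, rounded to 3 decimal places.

+5.231%

Periodic yield y = 0.005. Modified duration first:
  t   CF        PV=CF/(1+0.005)^t    t·PV
  1        18.75        18.6567        18.6567
  2        18.75        18.5639        37.1278
  3        18.75        18.4715        55.4146
  4        18.75        18.3796        73.5186
  5        18.75        18.2882        91.4410
  6       518.75       503.4563     3,020.7375
  Σ                    595.8162     3,296.8962
P = 595.8162; D_Mac = 5.53341 half-year periods = 2.76671 yrs; D_mod = 2.76671/(1+0.005) = 2.75294 yrs.
ΔP/P ≈ -D_mod · Δy = -2.75294 × (-0.019) = +0.052306 = +5.2306%.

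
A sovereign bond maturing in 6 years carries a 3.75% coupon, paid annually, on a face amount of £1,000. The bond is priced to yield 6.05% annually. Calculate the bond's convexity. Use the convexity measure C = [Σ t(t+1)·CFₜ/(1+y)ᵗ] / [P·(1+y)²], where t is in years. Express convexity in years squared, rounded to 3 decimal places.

32.788

With y = 0.0605:
  t   CF        PV=CF/(1+0.0605)^t    t·PV        t(t+1)·PV
  1        37.50        35.3607        35.3607          70.7214
  2        37.50        33.3434        66.6868         200.0604
  3        37.50        31.4412        94.3236         377.2945
  4        37.50        29.6475       118.5901         592.9507
  5        37.50        27.9562       139.7809         838.6855
  6     1,037.50       729.3300     4,375.9799      30,631.8593
  Σ                    887.0790     4,830.7221      32,711.5718
P = 887.0790.
Convexity = Σ t(t+1)·PV / [P·(1+y)²] = 32,711.5718 / (887.0790 × 1.124660) = 32.78821.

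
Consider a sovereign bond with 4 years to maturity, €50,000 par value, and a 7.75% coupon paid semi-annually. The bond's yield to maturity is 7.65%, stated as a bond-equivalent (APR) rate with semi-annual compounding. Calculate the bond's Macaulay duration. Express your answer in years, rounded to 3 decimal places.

3.516 years

Periodic yield y = 0.03825. Discount each cash flow and weight by its period:
  t   CF        PV=CF/(1+0.03825)^t    t·PV
  1     1,937.50     1,866.1209     1,866.1209
  2     1,937.50     1,797.3714     3,594.7428
  3     1,937.50     1,731.1548     5,193.4643
  4     1,937.50     1,667.3776     6,669.5102
  5     1,937.50     1,605.9500     8,029.7499
  6     1,937.50     1,546.7854     9,280.7126
  7     1,937.50     1,489.8006    10,428.6039
  8    51,937.50    38,464.9811   307,719.8484
  Σ                 50,169.5416   352,782.7530
Price P = Σ PV = 50,169.5416.
Macaulay duration = Σ(t·PV) / P = 352,782.7530 / 50,169.5416 = 7.03181 half-year periods.
In years: 7.03181 / 2 = 3.51591 years.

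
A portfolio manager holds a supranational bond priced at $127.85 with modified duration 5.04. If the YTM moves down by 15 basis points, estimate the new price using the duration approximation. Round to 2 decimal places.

$128.82

Duration approximation: ΔP/P ≈ -D_mod · Δy = -5.04 × (-0.0015) = +0.007560.
New price ≈ 127.85 × (1 + 0.007560) = 128.816546.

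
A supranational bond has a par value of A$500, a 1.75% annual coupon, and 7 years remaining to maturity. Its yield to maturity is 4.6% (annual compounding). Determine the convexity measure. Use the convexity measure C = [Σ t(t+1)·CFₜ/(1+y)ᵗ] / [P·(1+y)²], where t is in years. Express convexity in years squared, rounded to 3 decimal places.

47.393

With y = 0.046:
  t   CF        PV=CF/(1+0.046)^t    t·PV        t(t+1)·PV
  1         8.75         8.3652         8.3652          16.7304
  2         8.75         7.9973        15.9946          47.9839
  3         8.75         7.6456        22.9369          91.7475
  4         8.75         7.3094        29.2376         146.1879
  5         8.75         6.9879        34.9397         209.6384
  6         8.75         6.6806        40.0838         280.5868
  7       508.75       371.3493     2,599.4452      20,795.5618
  Σ                    416.3354     2,751.0031      21,588.4367
P = 416.3354.
Convexity = Σ t(t+1)·PV / [P·(1+y)²] = 21,588.4367 / (416.3354 × 1.094116) = 47.39303.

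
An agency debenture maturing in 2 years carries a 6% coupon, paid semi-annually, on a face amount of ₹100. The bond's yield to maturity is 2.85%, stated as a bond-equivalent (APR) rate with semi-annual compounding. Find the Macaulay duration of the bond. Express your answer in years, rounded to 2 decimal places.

Periodic yield y = 0.01425. Discount each cash flow and weight by its period:
  t   CF        PV=CF/(1+0.01425)^t    t·PV
  1         3.00         2.9579         2.9579
  2         3.00         2.9163         5.8326
  3         3.00         2.8753         8.6260
  4       103.00        97.3323       389.3294
  Σ                    106.0818       406.7458
Price P = Σ PV = 106.0818.
Macaulay duration = Σ(t·PV) / P = 406.7458 / 106.0818 = 3.83427 half-year periods.
In years: 3.83427 / 2 = 1.91713 years.

1.92 years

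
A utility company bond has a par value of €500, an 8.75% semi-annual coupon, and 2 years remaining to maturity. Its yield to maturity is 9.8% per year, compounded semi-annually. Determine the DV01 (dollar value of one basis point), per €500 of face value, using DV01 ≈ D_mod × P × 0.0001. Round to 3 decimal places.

€0.088

Periodic yield y = 0.049.
  t   CF        PV=CF/(1+0.049)^t    t·PV
  1       21.875        20.8532        20.8532
  2       21.875        19.8791        39.7582
  3       21.875        18.9505        56.8516
  4      521.875       430.9874     1,723.9495
  Σ                    490.6702     1,841.4125
P = 490.6702; D_Mac = 3.75285 half-year periods = 1.87643 yrs; D_mod = 1.78878 yrs.
DV01 ≈ 1.78878 × 490.6702 × 0.0001 = 0.087770.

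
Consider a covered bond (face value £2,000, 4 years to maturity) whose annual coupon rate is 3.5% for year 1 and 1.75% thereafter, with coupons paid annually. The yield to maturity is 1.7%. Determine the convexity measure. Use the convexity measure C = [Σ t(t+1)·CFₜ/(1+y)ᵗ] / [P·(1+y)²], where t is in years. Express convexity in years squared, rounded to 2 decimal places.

18.40

With y = 0.017:
  t   CF        PV=CF/(1+0.017)^t    t·PV        t(t+1)·PV
  1        70.00        68.8299        68.8299         137.6598
  2        35.00        33.8397        67.6793         203.0380
  3        35.00        33.2740        99.8220         399.2882
  4     2,035.00     1,902.3070     7,609.2279      38,046.1396
  Σ                  2,038.2506     7,845.5592      38,786.1256
P = 2,038.2506.
Convexity = Σ t(t+1)·PV / [P·(1+y)²] = 38,786.1256 / (2,038.2506 × 1.034289) = 18.39827.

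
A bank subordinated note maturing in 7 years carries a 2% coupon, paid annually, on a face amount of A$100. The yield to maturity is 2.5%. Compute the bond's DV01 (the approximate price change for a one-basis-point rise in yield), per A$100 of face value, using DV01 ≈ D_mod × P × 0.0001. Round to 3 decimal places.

Periodic yield y = 0.025.
  t   CF        PV=CF/(1+0.025)^t    t·PV
  1         2.00         1.9512         1.9512
  2         2.00         1.9036         3.8073
  3         2.00         1.8572         5.5716
  4         2.00         1.8119         7.2476
  5         2.00         1.7677         8.8385
  6         2.00         1.7246        10.3476
  7       102.00        85.8091       600.6634
  Σ                     96.8253       638.4272
P = 96.8253; D_Mac = 6.59360 yrs; D_mod = 6.43278 yrs.
DV01 ≈ 6.43278 × 96.8253 × 0.0001 = 0.062286.

A$0.062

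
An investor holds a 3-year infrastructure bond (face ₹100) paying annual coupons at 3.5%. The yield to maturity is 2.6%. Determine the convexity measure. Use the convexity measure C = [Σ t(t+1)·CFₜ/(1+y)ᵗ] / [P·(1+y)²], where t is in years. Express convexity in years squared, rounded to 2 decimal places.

With y = 0.026:
  t   CF        PV=CF/(1+0.026)^t    t·PV        t(t+1)·PV
  1         3.50         3.4113         3.4113           6.8226
  2         3.50         3.3249         6.6497          19.9492
  3       103.50        95.8293       287.4879       1,149.9515
  Σ                    102.5655       297.5489       1,176.7232
P = 102.5655.
Convexity = Σ t(t+1)·PV / [P·(1+y)²] = 1,176.7232 / (102.5655 × 1.052676) = 10.89880.

10.90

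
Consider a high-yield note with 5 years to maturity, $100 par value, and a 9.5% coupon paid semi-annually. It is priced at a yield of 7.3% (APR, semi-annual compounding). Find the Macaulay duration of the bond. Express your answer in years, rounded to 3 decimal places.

4.138 years

Periodic yield y = 0.0365. Discount each cash flow and weight by its period:
  t   CF        PV=CF/(1+0.0365)^t    t·PV
  1         4.75         4.5827         4.5827
  2         4.75         4.4214         8.8427
  3         4.75         4.2657        12.7970
  4         4.75         4.1154        16.4618
  5         4.75         3.9705        19.8526
  6         4.75         3.8307        22.9842
  7         4.75         3.6958        25.8706
  8         4.75         3.5657        28.5252
  9         4.75         3.4401        30.9608
  10      104.75        73.1916       731.9155
  Σ                    109.0795       902.7931
Price P = Σ PV = 109.0795.
Macaulay duration = Σ(t·PV) / P = 902.7931 / 109.0795 = 8.27647 half-year periods.
In years: 8.27647 / 2 = 4.13823 years.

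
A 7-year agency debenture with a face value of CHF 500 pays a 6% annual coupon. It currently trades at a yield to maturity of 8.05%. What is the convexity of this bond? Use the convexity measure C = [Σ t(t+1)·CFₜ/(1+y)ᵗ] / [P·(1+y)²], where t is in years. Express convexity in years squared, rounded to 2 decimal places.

With y = 0.0805:
  t   CF        PV=CF/(1+0.0805)^t    t·PV        t(t+1)·PV
  1        30.00        27.7649        27.7649          55.5298
  2        30.00        25.6964        51.3927         154.1782
  3        30.00        23.7819        71.3458         285.3831
  4        30.00        22.0101        88.0404         440.2022
  5        30.00        20.3703       101.8515         611.1090
  6        30.00        18.8527       113.1160         791.8117
  7       530.00       308.2496     2,157.7469      17,261.9756
  Σ                    446.7258     2,611.2583      19,600.1895
P = 446.7258.
Convexity = Σ t(t+1)·PV / [P·(1+y)²] = 19,600.1895 / (446.7258 × 1.167480) = 37.58111.

37.58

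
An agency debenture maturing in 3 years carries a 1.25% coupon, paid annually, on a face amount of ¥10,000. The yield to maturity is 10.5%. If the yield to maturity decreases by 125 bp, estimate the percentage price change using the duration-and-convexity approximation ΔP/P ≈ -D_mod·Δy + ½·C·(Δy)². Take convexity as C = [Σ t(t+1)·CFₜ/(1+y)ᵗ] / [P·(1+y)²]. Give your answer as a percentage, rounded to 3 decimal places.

With y = 0.105:
  t   CF        PV=CF/(1+0.105)^t    t·PV        t(t+1)·PV
  1       125.00       113.1222       113.1222         226.2443
  2       125.00       102.3730       204.7460         614.2380
  3    10,125.00     7,504.2656    22,512.7969      90,051.1874
  Σ                  7,719.7608    22,830.6650      90,891.6698
P = 7,719.7608; D_Mac = 2.95743 yrs; D_mod = 2.67641 yrs; C = 9.64263.
Duration effect: -2.67641 × (-0.0125) = +0.033455
Convexity effect: 0.5 × 9.64263 × (-0.0125)² = +0.0007533
ΔP/P ≈ +0.033455 + 0.0007533 = +0.034208 = +3.4208%.

+3.421%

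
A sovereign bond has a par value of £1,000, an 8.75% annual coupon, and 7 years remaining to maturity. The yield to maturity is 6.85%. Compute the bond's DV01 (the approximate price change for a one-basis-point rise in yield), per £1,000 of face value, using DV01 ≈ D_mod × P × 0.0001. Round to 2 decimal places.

£0.58

Periodic yield y = 0.0685.
  t   CF        PV=CF/(1+0.0685)^t    t·PV
  1        87.50        81.8905        81.8905
  2        87.50        76.6406       153.2812
  3        87.50        71.7273       215.1819
  4        87.50        67.1290       268.5159
  5        87.50        62.8254       314.1271
  6        87.50        58.7978       352.7867
  7     1,087.50       683.9236     4,787.4651
  Σ                  1,102.9342     6,173.2483
P = 1,102.9342; D_Mac = 5.59711 yrs; D_mod = 5.23829 yrs.
DV01 ≈ 5.23829 × 1,102.9342 × 0.0001 = 0.577749.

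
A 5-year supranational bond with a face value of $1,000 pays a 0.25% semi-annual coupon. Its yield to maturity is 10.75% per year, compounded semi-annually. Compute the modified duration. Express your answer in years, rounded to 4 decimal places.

Periodic yield y = 0.05375. First find Macaulay duration:
  t   CF        PV=CF/(1+0.05375)^t    t·PV
  1         1.25         1.1862         1.1862
  2         1.25         1.1257         2.2515
  3         1.25         1.0683         3.2049
  4         1.25         1.0138         4.0553
  5         1.25         0.9621         4.8105
  6         1.25         0.9130         5.4782
  7         1.25         0.8665         6.0652
  8         1.25         0.8223         6.5781
  9         1.25         0.7803         7.0229
  10    1,001.25       593.1529     5,931.5289
  Σ                    601.8912     5,972.1817
P = 601.8912; Macaulay duration = 5,972.1817 / 601.8912 = 9.92236 half-year periods = 4.96118 years.
Modified duration = D_Mac / (1 + y) = 4.96118 / 1.05375 = 4.70812 years.

4.7081 years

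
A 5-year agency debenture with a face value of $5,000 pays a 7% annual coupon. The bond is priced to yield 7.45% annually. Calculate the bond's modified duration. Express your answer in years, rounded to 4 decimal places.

4.0771 years

Periodic yield y = 0.0745. First find Macaulay duration:
  t   CF        PV=CF/(1+0.0745)^t    t·PV
  1       350.00       325.7329       325.7329
  2       350.00       303.1483       606.2967
  3       350.00       282.1297       846.3891
  4       350.00       262.5683     1,050.2734
  5     5,350.00     3,735.2673    18,676.3364
  Σ                  4,908.8466    21,505.0284
P = 4,908.8466; Macaulay duration = 21,505.0284 / 4,908.8466 = 4.38087 years.
Modified duration = D_Mac / (1 + y) = 4.38087 / 1.0745 = 4.07713 years.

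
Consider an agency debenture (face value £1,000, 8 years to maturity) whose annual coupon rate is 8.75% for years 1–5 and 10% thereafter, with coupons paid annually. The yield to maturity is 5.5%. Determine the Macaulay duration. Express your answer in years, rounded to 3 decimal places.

Periodic yield y = 0.055. Discount each cash flow and weight by its year:
  t   CF        PV=CF/(1+0.055)^t    t·PV
  1        87.50        82.9384        82.9384
  2        87.50        78.6146       157.2292
  3        87.50        74.5162       223.5486
  4        87.50        70.6315       282.5259
  5        87.50        66.9493       334.7463
  6       100.00        72.5246       435.1475
  7       100.00        68.7437       481.2058
  8     1,100.00       716.7588     5,734.0701
  Σ                  1,231.6769     7,731.4116
Price P = Σ PV = 1,231.6769.
Macaulay duration = Σ(t·PV) / P = 7,731.4116 / 1,231.6769 = 6.27714 years.

6.277 years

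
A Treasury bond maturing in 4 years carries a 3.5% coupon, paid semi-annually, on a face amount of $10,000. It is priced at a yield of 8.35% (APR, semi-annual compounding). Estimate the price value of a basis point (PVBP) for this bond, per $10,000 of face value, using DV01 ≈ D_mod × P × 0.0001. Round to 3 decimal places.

Periodic yield y = 0.04175.
  t   CF        PV=CF/(1+0.04175)^t    t·PV
  1       175.00       167.9866       167.9866
  2       175.00       161.2542       322.5084
  3       175.00       154.7916       464.3749
  4       175.00       148.5881       594.3524
  5       175.00       142.6332       713.1658
  6       175.00       136.9169       821.5013
  7       175.00       131.4297       920.0078
  8    10,175.00     7,335.4430    58,683.5437
  Σ                  8,379.0432    62,687.4409
P = 8,379.0432; D_Mac = 7.48146 half-year periods = 3.74073 yrs; D_mod = 3.59081 yrs.
DV01 ≈ 3.59081 × 8,379.0432 × 0.0001 = 3.008756.

$3.009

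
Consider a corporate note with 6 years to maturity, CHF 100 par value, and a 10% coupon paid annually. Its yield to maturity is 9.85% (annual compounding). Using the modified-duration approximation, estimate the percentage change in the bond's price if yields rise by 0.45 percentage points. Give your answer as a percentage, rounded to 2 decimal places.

-1.96%

Periodic yield y = 0.0985. Modified duration first:
  t   CF        PV=CF/(1+0.0985)^t    t·PV
  1        10.00         9.1033         9.1033
  2        10.00         8.2870        16.5741
  3        10.00         7.5440        22.6319
  4        10.00         6.8675        27.4701
  5        10.00         6.2517        31.2586
  6       110.00        62.6026       375.6156
  Σ                    100.6562       482.6536
P = 100.6562; D_Mac = 4.79507 yrs; D_mod = 4.79507/(1+0.0985) = 4.36511 yrs.
ΔP/P ≈ -D_mod · Δy = -4.36511 × (+0.0045) = -0.019643 = -1.9643%.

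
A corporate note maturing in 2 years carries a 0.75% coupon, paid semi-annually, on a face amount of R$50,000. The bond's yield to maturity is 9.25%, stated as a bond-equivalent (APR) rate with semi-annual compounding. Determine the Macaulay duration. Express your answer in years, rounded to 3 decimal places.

1.988 years

Periodic yield y = 0.04625. Discount each cash flow and weight by its period:
  t   CF        PV=CF/(1+0.04625)^t    t·PV
  1       187.50       179.2115       179.2115
  2       187.50       171.2893       342.5787
  3       187.50       163.7174       491.1522
  4    50,187.50    41,884.5331   167,538.1324
  Σ                 42,398.7513   168,551.0748
Price P = Σ PV = 42,398.7513.
Macaulay duration = Σ(t·PV) / P = 168,551.0748 / 42,398.7513 = 3.97538 half-year periods.
In years: 3.97538 / 2 = 1.98769 years.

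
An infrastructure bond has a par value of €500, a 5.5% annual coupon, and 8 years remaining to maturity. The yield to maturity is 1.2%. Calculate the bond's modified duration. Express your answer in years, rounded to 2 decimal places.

6.80 years

Periodic yield y = 0.012. First find Macaulay duration:
  t   CF        PV=CF/(1+0.012)^t    t·PV
  1        27.50        27.1739        27.1739
  2        27.50        26.8517        53.7034
  3        27.50        26.5333        79.5999
  4        27.50        26.2187       104.8747
  5        27.50        25.9078       129.5389
  6        27.50        25.6006       153.6034
  7        27.50        25.2970       177.0790
  8       527.50       479.4887     3,835.9095
  Σ                    663.0716     4,561.4827
P = 663.0716; Macaulay duration = 4,561.4827 / 663.0716 = 6.87932 years.
Modified duration = D_Mac / (1 + y) = 6.87932 / 1.012 = 6.79775 years.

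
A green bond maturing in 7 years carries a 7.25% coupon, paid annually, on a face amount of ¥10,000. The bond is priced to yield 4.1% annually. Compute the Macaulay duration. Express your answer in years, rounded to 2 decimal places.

Periodic yield y = 0.041. Discount each cash flow and weight by its year:
  t   CF        PV=CF/(1+0.041)^t    t·PV
  1       725.00       696.4457       696.4457
  2       725.00       669.0161     1,338.0321
  3       725.00       642.6667     1,928.0002
  4       725.00       617.3552     2,469.4207
  5       725.00       593.0405     2,965.2025
  6       725.00       569.6835     3,418.1009
  7    10,725.00     8,095.4724    56,668.3065
  Σ                 11,883.6800    69,483.5087
Price P = Σ PV = 11,883.6800.
Macaulay duration = Σ(t·PV) / P = 69,483.5087 / 11,883.6800 = 5.84697 years.

5.85 years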